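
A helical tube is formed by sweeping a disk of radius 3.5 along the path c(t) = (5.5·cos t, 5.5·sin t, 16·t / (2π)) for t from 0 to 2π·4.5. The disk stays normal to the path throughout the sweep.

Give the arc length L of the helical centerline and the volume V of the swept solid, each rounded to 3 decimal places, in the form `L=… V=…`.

2πR = 2π·5.5 = 34.557519
per-turn = √(34.557519² + 16²) = √(1194.2221 + 256) = √1450.2221 = 38.081782
L = 4.5 × 38.081782 = 171.368020
V = π·3.5² × L = 38.484510 × 171.368020 = 6595.014270

L=171.368 V=6595.014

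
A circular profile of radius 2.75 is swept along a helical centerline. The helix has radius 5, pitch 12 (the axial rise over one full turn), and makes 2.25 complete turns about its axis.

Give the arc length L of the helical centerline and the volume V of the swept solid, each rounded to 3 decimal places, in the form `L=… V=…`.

L=75.667 V=1797.718

2πR = 2π·5 = 31.415927
per-turn = √(31.415927² + 12²) = √(986.9604 + 144) = √1130.9604 = 33.629755
L = 2.25 × 33.629755 = 75.666949
V = π·2.75² × L = 23.758294 × 75.666949 = 1797.717663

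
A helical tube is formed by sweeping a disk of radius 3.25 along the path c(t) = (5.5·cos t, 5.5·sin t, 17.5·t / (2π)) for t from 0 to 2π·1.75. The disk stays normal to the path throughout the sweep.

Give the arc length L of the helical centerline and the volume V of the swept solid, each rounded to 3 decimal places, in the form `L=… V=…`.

2πR = 2π·5.5 = 34.557519
per-turn = √(34.557519² + 17.5²) = √(1194.2221 + 306.25) = √1500.4721 = 38.735928
L = 1.75 × 38.735928 = 67.787874
V = π·3.25² × L = 33.183072 × 67.787874 = 2249.409942

L=67.788 V=2249.410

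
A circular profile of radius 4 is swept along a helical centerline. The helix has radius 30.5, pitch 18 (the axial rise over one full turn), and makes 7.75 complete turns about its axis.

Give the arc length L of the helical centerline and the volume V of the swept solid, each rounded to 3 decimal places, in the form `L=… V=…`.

2πR = 2π·30.5 = 191.637152
per-turn = √(191.637152² + 18²) = √(36724.7980 + 324) = √37048.7980 = 192.480643
L = 7.75 × 192.480643 = 1491.724984
V = π·4² × L = 50.265482 × 1491.724984 = 74982.276024

L=1491.725 V=74982.276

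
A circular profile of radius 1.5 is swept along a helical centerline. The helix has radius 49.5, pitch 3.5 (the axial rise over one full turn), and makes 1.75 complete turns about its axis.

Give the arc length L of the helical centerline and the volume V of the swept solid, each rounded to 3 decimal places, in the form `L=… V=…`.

L=544.315 V=3847.539

2πR = 2π·49.5 = 311.017673
per-turn = √(311.017673² + 3.5²) = √(96731.9927 + 12.25) = √96744.2427 = 311.037365
L = 1.75 × 311.037365 = 544.315390
V = π·1.5² × L = 7.068583 × 544.315390 = 3847.538766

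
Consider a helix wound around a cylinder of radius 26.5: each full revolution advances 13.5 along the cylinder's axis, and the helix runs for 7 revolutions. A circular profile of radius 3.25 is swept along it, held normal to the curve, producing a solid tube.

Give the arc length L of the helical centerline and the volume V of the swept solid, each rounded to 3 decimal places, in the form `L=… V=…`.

2πR = 2π·26.5 = 166.504411
per-turn = √(166.504411² + 13.5²) = √(27723.7188 + 182.25) = √27905.9688 = 167.050797
L = 7 × 167.050797 = 1169.355579
V = π·3.25² × L = 33.183072 × 1169.355579 = 38802.810833

L=1169.356 V=38802.811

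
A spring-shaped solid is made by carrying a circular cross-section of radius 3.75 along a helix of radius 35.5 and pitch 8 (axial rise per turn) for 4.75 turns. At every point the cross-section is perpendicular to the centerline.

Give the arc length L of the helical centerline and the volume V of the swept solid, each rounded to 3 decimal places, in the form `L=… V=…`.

L=1060.183 V=46837.466

2πR = 2π·35.5 = 223.053078
per-turn = √(223.053078² + 8²) = √(49752.6758 + 64) = √49816.6758 = 223.196496
L = 4.75 × 223.196496 = 1060.183356
V = π·3.75² × L = 44.178647 × 1060.183356 = 46837.465893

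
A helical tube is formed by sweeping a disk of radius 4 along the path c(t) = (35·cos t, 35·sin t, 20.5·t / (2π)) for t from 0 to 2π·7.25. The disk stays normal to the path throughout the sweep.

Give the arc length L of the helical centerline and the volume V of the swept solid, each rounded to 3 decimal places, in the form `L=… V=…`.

L=1601.271 V=80488.642

2πR = 2π·35 = 219.911486
per-turn = √(219.911486² + 20.5²) = √(48361.0616 + 420.25) = √48781.3116 = 220.864917
L = 7.25 × 220.864917 = 1601.270648
V = π·4² × L = 50.265482 × 1601.270648 = 80488.641682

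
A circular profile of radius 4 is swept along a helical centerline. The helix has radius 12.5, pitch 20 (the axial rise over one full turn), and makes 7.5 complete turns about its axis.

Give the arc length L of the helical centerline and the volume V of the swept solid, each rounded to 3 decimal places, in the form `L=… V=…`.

L=607.847 V=30553.735

2πR = 2π·12.5 = 78.539816
per-turn = √(78.539816² + 20²) = √(6168.5028 + 400) = √6568.5028 = 81.046300
L = 7.5 × 81.046300 = 607.847250
V = π·4² × L = 50.265482 × 607.847250 = 30553.735298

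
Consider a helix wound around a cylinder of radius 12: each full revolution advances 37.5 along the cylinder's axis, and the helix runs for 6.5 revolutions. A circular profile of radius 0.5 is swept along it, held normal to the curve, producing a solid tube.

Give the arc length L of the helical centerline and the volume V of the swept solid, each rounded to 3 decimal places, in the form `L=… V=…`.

2πR = 2π·12 = 75.398224
per-turn = √(75.398224² + 37.5²) = √(5684.8921 + 1406.25) = √7091.1421 = 84.208920
L = 6.5 × 84.208920 = 547.357977
V = π·0.5² × L = 0.785398 × 547.357977 = 429.893950

L=547.358 V=429.894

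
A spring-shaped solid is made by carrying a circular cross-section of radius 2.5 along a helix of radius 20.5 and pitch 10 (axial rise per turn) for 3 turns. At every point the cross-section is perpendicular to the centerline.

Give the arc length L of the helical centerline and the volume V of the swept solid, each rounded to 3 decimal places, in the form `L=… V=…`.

L=387.579 V=7610.090

2πR = 2π·20.5 = 128.805299
per-turn = √(128.805299² + 10²) = √(16590.8050 + 100) = √16690.8050 = 129.192898
L = 3 × 129.192898 = 387.578695
V = π·2.5² × L = 19.634954 × 387.578695 = 7610.089885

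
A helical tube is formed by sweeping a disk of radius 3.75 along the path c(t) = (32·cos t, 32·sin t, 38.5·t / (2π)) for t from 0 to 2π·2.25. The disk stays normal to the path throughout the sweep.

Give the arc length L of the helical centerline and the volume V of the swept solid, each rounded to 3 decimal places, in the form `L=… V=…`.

2πR = 2π·32 = 201.061930
per-turn = √(201.061930² + 38.5²) = √(40425.8996 + 1482.25) = √41908.1496 = 204.714801
L = 2.25 × 204.714801 = 460.608302
V = π·3.75² × L = 44.178647 × 460.608302 = 20349.051419

L=460.608 V=20349.051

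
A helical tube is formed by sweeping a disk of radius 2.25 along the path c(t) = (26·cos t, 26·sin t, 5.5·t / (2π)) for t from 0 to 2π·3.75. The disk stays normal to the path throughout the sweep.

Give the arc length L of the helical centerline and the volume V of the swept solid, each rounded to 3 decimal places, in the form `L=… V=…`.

2πR = 2π·26 = 163.362818
per-turn = √(163.362818² + 5.5²) = √(26687.4103 + 30.25) = √26717.6603 = 163.455377
L = 3.75 × 163.455377 = 612.957664
V = π·2.25² × L = 15.904313 × 612.957664 = 9748.670428

L=612.958 V=9748.670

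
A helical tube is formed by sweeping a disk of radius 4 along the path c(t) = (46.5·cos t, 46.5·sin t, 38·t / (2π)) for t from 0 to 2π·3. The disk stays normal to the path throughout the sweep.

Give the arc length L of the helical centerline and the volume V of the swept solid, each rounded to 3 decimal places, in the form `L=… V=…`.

2πR = 2π·46.5 = 292.168117
per-turn = √(292.168117² + 38²) = √(85362.2085 + 1444) = √86806.2085 = 294.628934
L = 3 × 294.628934 = 883.886801
V = π·4² × L = 50.265482 × 883.886801 = 44428.996467

L=883.887 V=44428.996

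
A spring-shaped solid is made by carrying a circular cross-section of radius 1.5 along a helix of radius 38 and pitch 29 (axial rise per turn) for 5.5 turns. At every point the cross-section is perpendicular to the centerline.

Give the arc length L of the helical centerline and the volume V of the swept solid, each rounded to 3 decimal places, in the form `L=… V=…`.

2πR = 2π·38 = 238.761042
per-turn = √(238.761042² + 29²) = √(57006.8350 + 841) = √57847.8350 = 240.515769
L = 5.5 × 240.515769 = 1322.836728
V = π·1.5² × L = 7.068583 × 1322.836728 = 9350.581831

L=1322.837 V=9350.582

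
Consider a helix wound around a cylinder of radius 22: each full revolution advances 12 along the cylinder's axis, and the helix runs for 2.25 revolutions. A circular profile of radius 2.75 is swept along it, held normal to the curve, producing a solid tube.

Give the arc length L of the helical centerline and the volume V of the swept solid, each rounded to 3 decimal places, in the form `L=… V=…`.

L=312.187 V=7417.041

2πR = 2π·22 = 138.230077
per-turn = √(138.230077² + 12²) = √(19107.5541 + 144) = √19251.5541 = 138.749970
L = 2.25 × 138.749970 = 312.187432
V = π·2.75² × L = 23.758294 × 312.187432 = 7417.040932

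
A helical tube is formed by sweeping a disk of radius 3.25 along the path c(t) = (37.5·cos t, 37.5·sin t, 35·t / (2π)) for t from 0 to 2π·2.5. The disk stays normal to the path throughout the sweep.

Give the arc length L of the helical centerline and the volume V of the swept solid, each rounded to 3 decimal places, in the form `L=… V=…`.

2πR = 2π·37.5 = 235.619449
per-turn = √(235.619449² + 35²) = √(55516.5248 + 1225) = √56741.5248 = 238.204796
L = 2.5 × 238.204796 = 595.511990
V = π·3.25² × L = 33.183072 × 595.511990 = 19760.917467

L=595.512 V=19760.917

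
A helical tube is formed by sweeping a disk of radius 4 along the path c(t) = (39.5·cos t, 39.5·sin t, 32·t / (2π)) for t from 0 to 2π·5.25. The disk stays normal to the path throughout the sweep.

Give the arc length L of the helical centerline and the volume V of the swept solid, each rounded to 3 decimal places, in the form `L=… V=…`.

2πR = 2π·39.5 = 248.185820
per-turn = √(248.185820² + 32²) = √(61596.2011 + 1024) = √62620.2011 = 250.240287
L = 5.25 × 250.240287 = 1313.761505
V = π·4² × L = 50.265482 × 1313.761505 = 66036.855881

L=1313.762 V=66036.856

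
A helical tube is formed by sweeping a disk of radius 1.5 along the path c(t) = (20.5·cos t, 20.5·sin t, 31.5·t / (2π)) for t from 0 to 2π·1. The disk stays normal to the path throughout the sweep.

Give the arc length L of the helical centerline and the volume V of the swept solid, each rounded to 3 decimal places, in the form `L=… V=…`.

2πR = 2π·20.5 = 128.805299
per-turn = √(128.805299² + 31.5²) = √(16590.8050 + 992.25) = √17583.0550 = 132.601112
L = 1 × 132.601112 = 132.601112
V = π·1.5² × L = 7.068583 × 132.601112 = 937.302031

L=132.601 V=937.302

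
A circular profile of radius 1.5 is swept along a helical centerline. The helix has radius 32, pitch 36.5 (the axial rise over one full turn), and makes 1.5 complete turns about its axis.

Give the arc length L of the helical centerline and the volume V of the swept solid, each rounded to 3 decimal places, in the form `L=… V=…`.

L=306.522 V=2166.677

2πR = 2π·32 = 201.061930
per-turn = √(201.061930² + 36.5²) = √(40425.8996 + 1332.25) = √41758.1496 = 204.348109
L = 1.5 × 204.348109 = 306.522163
V = π·1.5² × L = 7.068583 × 306.522163 = 2166.677498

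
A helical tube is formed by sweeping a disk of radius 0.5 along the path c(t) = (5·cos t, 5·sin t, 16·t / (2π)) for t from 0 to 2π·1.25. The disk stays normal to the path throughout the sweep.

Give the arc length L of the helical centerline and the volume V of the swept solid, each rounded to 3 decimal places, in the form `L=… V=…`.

L=44.070 V=34.612

2πR = 2π·5 = 31.415927
per-turn = √(31.415927² + 16²) = √(986.9604 + 256) = √1242.9604 = 35.255644
L = 1.25 × 35.255644 = 44.069555
V = π·0.5² × L = 0.785398 × 44.069555 = 34.612148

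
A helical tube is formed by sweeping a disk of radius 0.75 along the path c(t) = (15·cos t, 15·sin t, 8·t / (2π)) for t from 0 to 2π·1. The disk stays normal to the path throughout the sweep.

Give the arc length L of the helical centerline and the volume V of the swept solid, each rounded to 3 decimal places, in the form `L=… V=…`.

L=94.587 V=167.148

2πR = 2π·15 = 94.247780
per-turn = √(94.247780² + 8²) = √(8882.6440 + 64) = √8946.6440 = 94.586701
L = 1 × 94.586701 = 94.586701
V = π·0.75² × L = 1.767146 × 94.586701 = 167.148497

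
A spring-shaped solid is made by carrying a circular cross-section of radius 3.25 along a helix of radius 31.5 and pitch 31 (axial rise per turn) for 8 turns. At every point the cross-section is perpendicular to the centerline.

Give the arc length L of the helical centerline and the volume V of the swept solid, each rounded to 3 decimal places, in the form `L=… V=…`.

2πR = 2π·31.5 = 197.920337
per-turn = √(197.920337² + 31²) = √(39172.4599 + 961) = √40133.4599 = 200.333372
L = 8 × 200.333372 = 1602.666975
V = π·3.25² × L = 33.183072 × 1602.666975 = 53181.414258

L=1602.667 V=53181.414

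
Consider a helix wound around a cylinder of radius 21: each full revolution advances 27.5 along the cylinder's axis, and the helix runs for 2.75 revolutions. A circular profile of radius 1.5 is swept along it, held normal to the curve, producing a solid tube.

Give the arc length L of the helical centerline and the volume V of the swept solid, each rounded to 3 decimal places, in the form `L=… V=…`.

L=370.651 V=2619.977

2πR = 2π·21 = 131.946891
per-turn = √(131.946891² + 27.5²) = √(17409.9822 + 756.25) = √18166.2322 = 134.782166
L = 2.75 × 134.782166 = 370.650955
V = π·1.5² × L = 7.068583 × 370.650955 = 2619.977217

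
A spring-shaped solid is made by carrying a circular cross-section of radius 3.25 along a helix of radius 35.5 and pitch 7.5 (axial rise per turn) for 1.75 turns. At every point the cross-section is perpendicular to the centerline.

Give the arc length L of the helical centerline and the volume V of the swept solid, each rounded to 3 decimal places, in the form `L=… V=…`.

2πR = 2π·35.5 = 223.053078
per-turn = √(223.053078² + 7.5²) = √(49752.6758 + 56.25) = √49808.9258 = 223.179134
L = 1.75 × 223.179134 = 390.563484
V = π·3.25² × L = 33.183072 × 390.563484 = 12960.096376

L=390.563 V=12960.096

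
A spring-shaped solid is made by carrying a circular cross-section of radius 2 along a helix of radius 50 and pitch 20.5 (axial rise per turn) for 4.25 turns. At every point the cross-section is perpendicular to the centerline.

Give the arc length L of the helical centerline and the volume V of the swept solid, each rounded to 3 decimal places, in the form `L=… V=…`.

2πR = 2π·50 = 314.159265
per-turn = √(314.159265² + 20.5²) = √(98696.0440 + 420.25) = √99116.2940 = 314.827404
L = 4.25 × 314.827404 = 1338.016465
V = π·2² × L = 12.566371 × 1338.016465 = 16814.010787

L=1338.016 V=16814.011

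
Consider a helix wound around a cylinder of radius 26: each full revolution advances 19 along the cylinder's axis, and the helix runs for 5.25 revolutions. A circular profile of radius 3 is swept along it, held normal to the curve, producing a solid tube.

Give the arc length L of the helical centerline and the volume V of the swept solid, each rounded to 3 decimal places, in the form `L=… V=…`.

2πR = 2π·26 = 163.362818
per-turn = √(163.362818² + 19²) = √(26687.4103 + 361) = √27048.4103 = 164.464009
L = 5.25 × 164.464009 = 863.436048
V = π·3² × L = 28.274334 × 863.436048 = 24413.079106

L=863.436 V=24413.079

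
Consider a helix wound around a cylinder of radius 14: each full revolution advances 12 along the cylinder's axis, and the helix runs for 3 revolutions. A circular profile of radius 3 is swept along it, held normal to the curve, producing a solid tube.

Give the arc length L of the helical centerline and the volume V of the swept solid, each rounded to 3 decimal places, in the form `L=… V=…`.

2πR = 2π·14 = 87.964594
per-turn = √(87.964594² + 12²) = √(7737.7699 + 144) = √7881.7699 = 88.779332
L = 3 × 88.779332 = 266.337997
V = π·3² × L = 28.274334 × 266.337997 = 7530.529453

L=266.338 V=7530.529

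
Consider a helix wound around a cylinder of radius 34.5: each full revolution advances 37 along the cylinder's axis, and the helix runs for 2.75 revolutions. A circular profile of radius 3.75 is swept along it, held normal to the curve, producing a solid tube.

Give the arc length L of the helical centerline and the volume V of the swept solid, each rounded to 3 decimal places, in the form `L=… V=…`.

L=604.739 V=26716.533

2πR = 2π·34.5 = 216.769893
per-turn = √(216.769893² + 37²) = √(46989.1866 + 1369) = √48358.1866 = 219.904949
L = 2.75 × 219.904949 = 604.738609
V = π·3.75² × L = 44.178647 × 604.738609 = 26716.533369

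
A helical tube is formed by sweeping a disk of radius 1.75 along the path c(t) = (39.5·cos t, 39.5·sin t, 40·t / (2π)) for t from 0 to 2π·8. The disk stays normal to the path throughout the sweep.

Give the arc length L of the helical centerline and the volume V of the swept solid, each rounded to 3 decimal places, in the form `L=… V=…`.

2πR = 2π·39.5 = 248.185820
per-turn = √(248.185820² + 40²) = √(61596.2011 + 1600) = √63196.2011 = 251.388546
L = 8 × 251.388546 = 2011.108368
V = π·1.75² × L = 9.621128 × 2011.108368 = 19349.130029

L=2011.108 V=19349.130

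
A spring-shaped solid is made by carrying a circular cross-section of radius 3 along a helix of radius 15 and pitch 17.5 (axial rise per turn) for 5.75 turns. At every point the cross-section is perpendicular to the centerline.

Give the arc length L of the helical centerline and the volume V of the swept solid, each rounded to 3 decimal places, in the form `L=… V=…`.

L=551.188 V=15584.463

2πR = 2π·15 = 94.247780
per-turn = √(94.247780² + 17.5²) = √(8882.6440 + 306.25) = √9188.8940 = 95.858719
L = 5.75 × 95.858719 = 551.187633
V = π·3² × L = 28.274334 × 551.187633 = 15584.463162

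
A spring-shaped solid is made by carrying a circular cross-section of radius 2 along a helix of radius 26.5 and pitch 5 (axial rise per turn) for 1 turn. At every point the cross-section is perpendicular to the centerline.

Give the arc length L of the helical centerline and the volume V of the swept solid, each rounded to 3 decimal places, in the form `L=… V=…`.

2πR = 2π·26.5 = 166.504411
per-turn = √(166.504411² + 5²) = √(27723.7188 + 25) = √27748.7188 = 166.579467
L = 1 × 166.579467 = 166.579467
V = π·2² × L = 12.566371 × 166.579467 = 2093.299317

L=166.579 V=2093.299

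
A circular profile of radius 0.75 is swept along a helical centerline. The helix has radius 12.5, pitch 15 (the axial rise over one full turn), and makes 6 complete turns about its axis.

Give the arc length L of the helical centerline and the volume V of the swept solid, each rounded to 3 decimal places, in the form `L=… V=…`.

L=479.756 V=847.799

2πR = 2π·12.5 = 78.539816
per-turn = √(78.539816² + 15²) = √(6168.5028 + 225) = √6393.5028 = 79.959382
L = 6 × 79.959382 = 479.756291
V = π·0.75² × L = 1.767146 × 479.756291 = 847.799348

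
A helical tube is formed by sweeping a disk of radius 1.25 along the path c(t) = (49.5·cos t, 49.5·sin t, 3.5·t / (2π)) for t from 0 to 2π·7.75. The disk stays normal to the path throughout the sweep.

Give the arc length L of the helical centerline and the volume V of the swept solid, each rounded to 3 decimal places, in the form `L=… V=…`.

2πR = 2π·49.5 = 311.017673
per-turn = √(311.017673² + 3.5²) = √(96731.9927 + 12.25) = √96744.2427 = 311.037365
L = 7.75 × 311.037365 = 2410.539583
V = π·1.25² × L = 4.908739 × 2410.539583 = 11832.708506

L=2410.540 V=11832.709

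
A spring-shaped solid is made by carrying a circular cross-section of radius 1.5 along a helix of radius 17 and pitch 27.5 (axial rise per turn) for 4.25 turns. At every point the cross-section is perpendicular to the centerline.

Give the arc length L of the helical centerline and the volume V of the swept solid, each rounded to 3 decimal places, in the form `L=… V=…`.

L=468.764 V=3313.497

2πR = 2π·17 = 106.814150
per-turn = √(106.814150² + 27.5²) = √(11409.2627 + 756.25) = √12165.5127 = 110.297383
L = 4.25 × 110.297383 = 468.763878
V = π·1.5² × L = 7.068583 × 468.763878 = 3313.496597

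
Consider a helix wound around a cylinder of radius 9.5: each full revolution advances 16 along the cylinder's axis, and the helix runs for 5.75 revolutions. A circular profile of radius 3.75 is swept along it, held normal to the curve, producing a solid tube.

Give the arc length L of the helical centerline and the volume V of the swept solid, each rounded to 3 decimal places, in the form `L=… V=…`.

L=355.335 V=15698.239

2πR = 2π·9.5 = 59.690260
per-turn = √(59.690260² + 16²) = √(3562.9272 + 256) = √3818.9272 = 61.797469
L = 5.75 × 61.797469 = 355.335447
V = π·3.75² × L = 44.178647 × 355.335447 = 15698.239188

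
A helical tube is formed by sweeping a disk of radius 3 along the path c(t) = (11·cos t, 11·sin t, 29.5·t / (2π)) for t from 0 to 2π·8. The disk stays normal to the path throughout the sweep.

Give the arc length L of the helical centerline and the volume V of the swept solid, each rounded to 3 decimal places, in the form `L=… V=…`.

2πR = 2π·11 = 69.115038
per-turn = √(69.115038² + 29.5²) = √(4776.8885 + 870.25) = √5647.1385 = 75.147445
L = 8 × 75.147445 = 601.179562
V = π·3² × L = 28.274334 × 601.179562 = 16997.951663

L=601.180 V=16997.952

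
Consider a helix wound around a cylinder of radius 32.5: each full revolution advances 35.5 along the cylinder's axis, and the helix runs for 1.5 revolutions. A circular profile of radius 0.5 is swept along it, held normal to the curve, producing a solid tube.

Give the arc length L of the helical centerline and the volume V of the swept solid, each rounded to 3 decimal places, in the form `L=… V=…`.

L=310.899 V=244.180

2πR = 2π·32.5 = 204.203522
per-turn = √(204.203522² + 35.5²) = √(41699.0786 + 1260.25) = √42959.3286 = 207.266323
L = 1.5 × 207.266323 = 310.899484
V = π·0.5² × L = 0.785398 × 310.899484 = 244.179884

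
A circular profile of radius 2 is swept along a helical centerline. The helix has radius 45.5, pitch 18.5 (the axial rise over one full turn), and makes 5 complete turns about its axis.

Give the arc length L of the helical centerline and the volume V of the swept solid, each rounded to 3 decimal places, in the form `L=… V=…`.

L=1432.414 V=18000.251

2πR = 2π·45.5 = 285.884931
per-turn = √(285.884931² + 18.5²) = √(81730.1940 + 342.25) = √82072.4440 = 286.482886
L = 5 × 286.482886 = 1432.414431
V = π·2² × L = 12.566371 × 1432.414431 = 18000.250609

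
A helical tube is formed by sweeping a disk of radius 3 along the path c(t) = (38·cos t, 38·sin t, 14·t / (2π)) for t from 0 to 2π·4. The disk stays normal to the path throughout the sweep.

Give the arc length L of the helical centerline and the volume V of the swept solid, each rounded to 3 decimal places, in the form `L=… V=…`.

L=956.685 V=27049.619

2πR = 2π·38 = 238.761042
per-turn = √(238.761042² + 14²) = √(57006.8350 + 196) = √57202.8350 = 239.171142
L = 4 × 239.171142 = 956.684567
V = π·3² × L = 28.274334 × 956.684567 = 27049.618861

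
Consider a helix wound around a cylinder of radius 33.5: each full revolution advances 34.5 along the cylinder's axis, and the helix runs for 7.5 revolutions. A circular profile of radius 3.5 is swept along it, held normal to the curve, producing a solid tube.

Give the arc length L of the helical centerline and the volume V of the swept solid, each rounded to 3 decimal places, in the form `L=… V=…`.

2πR = 2π·33.5 = 210.486708
per-turn = √(210.486708² + 34.5²) = √(44304.6542 + 1190.25) = √45494.9042 = 213.295345
L = 7.5 × 213.295345 = 1599.715087
V = π·3.5² × L = 38.484510 × 1599.715087 = 61564.251264

L=1599.715 V=61564.251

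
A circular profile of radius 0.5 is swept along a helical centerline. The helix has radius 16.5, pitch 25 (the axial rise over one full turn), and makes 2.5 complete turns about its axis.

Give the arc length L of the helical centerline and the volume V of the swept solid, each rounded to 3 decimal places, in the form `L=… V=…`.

2πR = 2π·16.5 = 103.672558
per-turn = √(103.672558² + 25²) = √(10747.9992 + 625) = √11372.9992 = 106.644265
L = 2.5 × 106.644265 = 266.610662
V = π·0.5² × L = 0.785398 × 266.610662 = 209.395524

L=266.611 V=209.396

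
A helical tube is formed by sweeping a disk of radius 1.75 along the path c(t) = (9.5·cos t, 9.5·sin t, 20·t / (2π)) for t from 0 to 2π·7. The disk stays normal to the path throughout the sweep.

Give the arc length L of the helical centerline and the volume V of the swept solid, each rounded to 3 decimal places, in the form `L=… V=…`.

L=440.662 V=4239.670

2πR = 2π·9.5 = 59.690260
per-turn = √(59.690260² + 20²) = √(3562.9272 + 400) = √3962.9272 = 62.951785
L = 7 × 62.951785 = 440.662492
V = π·1.75² × L = 9.621128 × 440.662492 = 4239.670025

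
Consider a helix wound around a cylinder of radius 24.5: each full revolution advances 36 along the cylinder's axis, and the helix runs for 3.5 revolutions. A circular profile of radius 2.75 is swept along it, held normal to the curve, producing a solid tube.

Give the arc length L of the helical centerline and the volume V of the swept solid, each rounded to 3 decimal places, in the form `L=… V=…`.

2πR = 2π·24.5 = 153.938040
per-turn = √(153.938040² + 36²) = √(23696.9202 + 1296) = √24992.9202 = 158.091493
L = 3.5 × 158.091493 = 553.320226
V = π·2.75² × L = 23.758294 × 553.320226 = 13145.944841

L=553.320 V=13145.945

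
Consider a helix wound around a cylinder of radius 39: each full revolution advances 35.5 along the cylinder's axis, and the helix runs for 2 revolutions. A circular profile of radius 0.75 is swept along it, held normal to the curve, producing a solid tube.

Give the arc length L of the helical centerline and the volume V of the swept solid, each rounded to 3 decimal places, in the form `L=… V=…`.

2πR = 2π·39 = 245.044227
per-turn = √(245.044227² + 35.5²) = √(60046.6732 + 1260.25) = √61306.9232 = 247.602349
L = 2 × 247.602349 = 495.204698
V = π·0.75² × L = 1.767146 × 495.204698 = 875.098935

L=495.205 V=875.099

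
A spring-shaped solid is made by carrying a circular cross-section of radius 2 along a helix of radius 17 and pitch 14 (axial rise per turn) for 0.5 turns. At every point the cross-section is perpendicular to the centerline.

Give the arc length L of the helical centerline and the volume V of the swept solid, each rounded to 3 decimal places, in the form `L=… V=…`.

2πR = 2π·17 = 106.814150
per-turn = √(106.814150² + 14²) = √(11409.2627 + 196) = √11605.2627 = 107.727725
L = 0.5 × 107.727725 = 53.863862
V = π·2² × L = 12.566371 × 53.863862 = 676.873258

L=53.864 V=676.873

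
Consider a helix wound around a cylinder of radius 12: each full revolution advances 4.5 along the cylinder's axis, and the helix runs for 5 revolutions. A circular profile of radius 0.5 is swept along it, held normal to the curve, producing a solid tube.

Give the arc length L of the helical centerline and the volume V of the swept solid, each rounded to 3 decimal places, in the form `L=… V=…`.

L=377.662 V=296.615

2πR = 2π·12 = 75.398224
per-turn = √(75.398224² + 4.5²) = √(5684.8921 + 20.25) = √5705.1421 = 75.532391
L = 5 × 75.532391 = 377.661956
V = π·0.5² × L = 0.785398 × 377.661956 = 296.615007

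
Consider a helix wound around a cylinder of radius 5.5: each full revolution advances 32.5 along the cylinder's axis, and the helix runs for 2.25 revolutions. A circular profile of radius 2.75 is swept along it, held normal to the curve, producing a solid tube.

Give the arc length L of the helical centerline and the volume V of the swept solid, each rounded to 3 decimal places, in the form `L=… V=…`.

L=106.738 V=2535.914

2πR = 2π·5.5 = 34.557519
per-turn = √(34.557519² + 32.5²) = √(1194.2221 + 1056.25) = √2250.4721 = 47.439141
L = 2.25 × 47.439141 = 106.738068
V = π·2.75² × L = 23.758294 × 106.738068 = 2535.914449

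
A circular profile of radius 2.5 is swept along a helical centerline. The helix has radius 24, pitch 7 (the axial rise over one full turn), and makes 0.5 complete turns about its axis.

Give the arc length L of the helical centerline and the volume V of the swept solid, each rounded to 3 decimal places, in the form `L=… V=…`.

2πR = 2π·24 = 150.796447
per-turn = √(150.796447² + 7²) = √(22739.5685 + 49) = √22788.5685 = 150.958831
L = 0.5 × 150.958831 = 75.479415
V = π·2.5² × L = 19.634954 × 75.479415 = 1482.034854

L=75.479 V=1482.035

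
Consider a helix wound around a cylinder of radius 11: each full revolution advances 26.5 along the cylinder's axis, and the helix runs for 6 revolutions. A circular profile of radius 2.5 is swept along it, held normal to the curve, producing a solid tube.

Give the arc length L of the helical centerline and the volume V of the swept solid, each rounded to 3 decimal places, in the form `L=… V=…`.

2πR = 2π·11 = 69.115038
per-turn = √(69.115038² + 26.5²) = √(4776.8885 + 702.25) = √5479.1385 = 74.021203
L = 6 × 74.021203 = 444.127219
V = π·2.5² × L = 19.634954 × 444.127219 = 8720.417562

L=444.127 V=8720.418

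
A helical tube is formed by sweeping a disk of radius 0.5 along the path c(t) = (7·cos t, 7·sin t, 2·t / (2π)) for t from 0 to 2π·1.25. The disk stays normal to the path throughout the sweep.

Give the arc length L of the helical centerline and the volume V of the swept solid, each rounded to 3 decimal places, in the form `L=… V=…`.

2πR = 2π·7 = 43.982297
per-turn = √(43.982297² + 2²) = √(1934.4425 + 4) = √1938.4425 = 44.027747
L = 1.25 × 44.027747 = 55.034683
V = π·0.5² × L = 0.785398 × 55.034683 = 43.224139

L=55.035 V=43.224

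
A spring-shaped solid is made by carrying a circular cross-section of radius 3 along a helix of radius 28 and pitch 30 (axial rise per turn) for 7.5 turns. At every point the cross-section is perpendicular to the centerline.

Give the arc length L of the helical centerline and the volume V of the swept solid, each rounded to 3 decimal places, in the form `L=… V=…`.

L=1338.515 V=37845.629

2πR = 2π·28 = 175.929189
per-turn = √(175.929189² + 30²) = √(30951.0794 + 900) = √31851.0794 = 178.468707
L = 7.5 × 178.468707 = 1338.515303
V = π·3² × L = 28.274334 × 1338.515303 = 37845.628583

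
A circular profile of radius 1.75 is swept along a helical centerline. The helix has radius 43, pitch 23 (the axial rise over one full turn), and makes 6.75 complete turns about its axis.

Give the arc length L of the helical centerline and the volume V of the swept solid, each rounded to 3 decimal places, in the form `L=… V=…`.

2πR = 2π·43 = 270.176968
per-turn = √(270.176968² + 23²) = √(72995.5942 + 529) = √73524.5942 = 271.154189
L = 6.75 × 271.154189 = 1830.290775
V = π·1.75² × L = 9.621128 × 1830.290775 = 17609.460911

L=1830.291 V=17609.461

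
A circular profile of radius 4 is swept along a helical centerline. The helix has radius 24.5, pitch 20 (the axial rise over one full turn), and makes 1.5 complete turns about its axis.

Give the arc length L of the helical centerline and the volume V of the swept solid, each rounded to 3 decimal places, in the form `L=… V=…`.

2πR = 2π·24.5 = 153.938040
per-turn = √(153.938040² + 20²) = √(23696.9202 + 400) = √24096.9202 = 155.231827
L = 1.5 × 155.231827 = 232.847741
V = π·4² × L = 50.265482 × 232.847741 = 11704.204028

L=232.848 V=11704.204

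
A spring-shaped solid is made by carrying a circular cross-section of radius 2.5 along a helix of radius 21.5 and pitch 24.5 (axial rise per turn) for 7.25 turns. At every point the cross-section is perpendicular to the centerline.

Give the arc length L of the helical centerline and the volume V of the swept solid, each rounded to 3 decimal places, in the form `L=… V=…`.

2πR = 2π·21.5 = 135.088484
per-turn = √(135.088484² + 24.5²) = √(18248.8985 + 600.25) = √18849.1485 = 137.292201
L = 7.25 × 137.292201 = 995.368459
V = π·2.5² × L = 19.634954 × 995.368459 = 19544.013998

L=995.368 V=19544.014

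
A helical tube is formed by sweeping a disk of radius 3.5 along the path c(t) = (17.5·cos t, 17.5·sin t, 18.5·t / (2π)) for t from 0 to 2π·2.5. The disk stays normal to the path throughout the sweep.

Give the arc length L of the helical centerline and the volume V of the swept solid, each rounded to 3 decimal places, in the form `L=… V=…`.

L=278.753 V=10727.672

2πR = 2π·17.5 = 109.955743
per-turn = √(109.955743² + 18.5²) = √(12090.2654 + 342.25) = √12432.5154 = 111.501190
L = 2.5 × 111.501190 = 278.752975
V = π·3.5² × L = 38.484510 × 278.752975 = 10727.671664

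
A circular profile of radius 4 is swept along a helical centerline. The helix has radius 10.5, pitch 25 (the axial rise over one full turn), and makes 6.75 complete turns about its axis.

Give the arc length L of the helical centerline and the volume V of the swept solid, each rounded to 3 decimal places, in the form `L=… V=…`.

L=476.222 V=23937.515

2πR = 2π·10.5 = 65.973446
per-turn = √(65.973446² + 25²) = √(4352.4955 + 625) = √4977.4955 = 70.551368
L = 6.75 × 70.551368 = 476.221735
V = π·4² × L = 50.265482 × 476.221735 = 23937.515250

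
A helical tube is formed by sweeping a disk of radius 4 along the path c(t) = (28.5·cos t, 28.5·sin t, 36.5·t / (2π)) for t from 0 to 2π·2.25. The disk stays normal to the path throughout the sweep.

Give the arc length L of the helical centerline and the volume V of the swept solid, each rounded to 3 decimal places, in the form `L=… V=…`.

2πR = 2π·28.5 = 179.070781
per-turn = √(179.070781² + 36.5²) = √(32066.3447 + 1332.25) = √33398.5947 = 182.752824
L = 2.25 × 182.752824 = 411.193854
V = π·4² × L = 50.265482 × 411.193854 = 20668.857461

L=411.194 V=20668.857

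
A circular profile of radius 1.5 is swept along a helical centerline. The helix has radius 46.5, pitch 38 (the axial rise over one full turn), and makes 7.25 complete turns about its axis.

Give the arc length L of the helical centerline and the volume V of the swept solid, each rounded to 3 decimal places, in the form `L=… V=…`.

L=2136.060 V=15098.917

2πR = 2π·46.5 = 292.168117
per-turn = √(292.168117² + 38²) = √(85362.2085 + 1444) = √86806.2085 = 294.628934
L = 7.25 × 294.628934 = 2136.059768
V = π·1.5² × L = 7.068583 × 2136.059768 = 15098.916768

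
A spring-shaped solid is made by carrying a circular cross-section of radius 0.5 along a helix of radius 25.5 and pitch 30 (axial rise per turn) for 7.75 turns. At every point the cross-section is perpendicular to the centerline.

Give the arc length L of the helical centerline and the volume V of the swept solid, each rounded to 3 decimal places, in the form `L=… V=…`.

L=1263.294 V=992.189

2πR = 2π·25.5 = 160.221225
per-turn = √(160.221225² + 30²) = √(25670.8410 + 900) = √26570.8410 = 163.005647
L = 7.75 × 163.005647 = 1263.293766
V = π·0.5² × L = 0.785398 × 1263.293766 = 992.188604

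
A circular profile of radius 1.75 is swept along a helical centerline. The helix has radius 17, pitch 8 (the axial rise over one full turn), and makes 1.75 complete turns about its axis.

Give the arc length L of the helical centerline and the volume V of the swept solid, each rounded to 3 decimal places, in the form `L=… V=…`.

L=187.448 V=1803.464

2πR = 2π·17 = 106.814150
per-turn = √(106.814150² + 8²) = √(11409.2627 + 64) = √11473.2627 = 107.113317
L = 1.75 × 107.113317 = 187.448305
V = π·1.75² × L = 9.621128 × 187.448305 = 1803.464041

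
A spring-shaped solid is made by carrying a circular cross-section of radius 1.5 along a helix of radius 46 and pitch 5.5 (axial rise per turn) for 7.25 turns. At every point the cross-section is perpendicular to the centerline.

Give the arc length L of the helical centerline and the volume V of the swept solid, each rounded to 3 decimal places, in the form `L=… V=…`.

2πR = 2π·46 = 289.026524
per-turn = √(289.026524² + 5.5²) = √(83536.3317 + 30.25) = √83566.5817 = 289.078850
L = 7.25 × 289.078850 = 2095.821664
V = π·1.5² × L = 7.068583 × 2095.821664 = 14814.490373

L=2095.822 V=14814.490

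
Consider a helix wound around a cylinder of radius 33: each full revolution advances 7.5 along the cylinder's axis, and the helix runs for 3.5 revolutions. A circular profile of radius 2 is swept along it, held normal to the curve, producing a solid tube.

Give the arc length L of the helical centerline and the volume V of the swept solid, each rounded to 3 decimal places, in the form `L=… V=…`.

2πR = 2π·33 = 207.345115
per-turn = √(207.345115² + 7.5²) = √(42991.9968 + 56.25) = √43048.2468 = 207.480714
L = 3.5 × 207.480714 = 726.182500
V = π·2² × L = 12.566371 × 726.182500 = 9125.478426

L=726.182 V=9125.478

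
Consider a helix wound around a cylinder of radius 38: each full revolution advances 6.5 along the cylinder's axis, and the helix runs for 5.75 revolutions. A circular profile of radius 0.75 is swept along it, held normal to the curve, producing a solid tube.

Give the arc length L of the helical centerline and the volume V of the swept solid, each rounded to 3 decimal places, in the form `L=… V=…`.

L=1373.385 V=2426.971

2πR = 2π·38 = 238.761042
per-turn = √(238.761042² + 6.5²) = √(57006.8350 + 42.25) = √57049.0850 = 238.849503
L = 5.75 × 238.849503 = 1373.384641
V = π·0.75² × L = 1.767146 × 1373.384641 = 2426.970994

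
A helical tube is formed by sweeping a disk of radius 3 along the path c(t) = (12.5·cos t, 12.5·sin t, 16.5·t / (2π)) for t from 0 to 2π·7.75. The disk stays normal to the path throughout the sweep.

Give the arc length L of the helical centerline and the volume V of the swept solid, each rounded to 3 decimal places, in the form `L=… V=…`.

2πR = 2π·12.5 = 78.539816
per-turn = √(78.539816² + 16.5²) = √(6168.5028 + 272.25) = √6440.7528 = 80.254301
L = 7.75 × 80.254301 = 621.970829
V = π·3² × L = 28.274334 × 621.970829 = 17585.810883

L=621.971 V=17585.811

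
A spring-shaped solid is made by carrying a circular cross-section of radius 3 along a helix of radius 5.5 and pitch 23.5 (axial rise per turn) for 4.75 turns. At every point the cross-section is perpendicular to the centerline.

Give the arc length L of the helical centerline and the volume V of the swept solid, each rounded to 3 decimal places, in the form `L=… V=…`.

2πR = 2π·5.5 = 34.557519
per-turn = √(34.557519² + 23.5²) = √(1194.2221 + 552.25) = √1746.4721 = 41.790814
L = 4.75 × 41.790814 = 198.506366
V = π·3² × L = 28.274334 × 198.506366 = 5612.635281

L=198.506 V=5612.635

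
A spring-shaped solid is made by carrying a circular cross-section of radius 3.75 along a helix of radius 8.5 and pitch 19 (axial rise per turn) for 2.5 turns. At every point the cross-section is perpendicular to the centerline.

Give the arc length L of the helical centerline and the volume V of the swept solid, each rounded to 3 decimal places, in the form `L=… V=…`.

2πR = 2π·8.5 = 53.407075
per-turn = √(53.407075² + 19²) = √(2852.3157 + 361) = √3213.3157 = 56.686115
L = 2.5 × 56.686115 = 141.715288
V = π·3.75² × L = 44.178647 × 141.715288 = 6260.789654

L=141.715 V=6260.790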